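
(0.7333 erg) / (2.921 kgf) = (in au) 1.711e-20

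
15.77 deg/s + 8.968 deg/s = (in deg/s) 24.74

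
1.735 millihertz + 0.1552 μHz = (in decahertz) 0.0001735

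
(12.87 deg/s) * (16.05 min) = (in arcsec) 4.462e+07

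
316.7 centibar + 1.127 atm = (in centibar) 430.9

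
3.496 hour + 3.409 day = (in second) 3.071e+05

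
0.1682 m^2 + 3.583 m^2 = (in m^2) 3.751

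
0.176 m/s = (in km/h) 0.6336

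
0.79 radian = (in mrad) 790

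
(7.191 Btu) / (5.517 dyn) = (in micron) 1.375e+14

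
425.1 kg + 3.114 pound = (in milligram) 4.265e+08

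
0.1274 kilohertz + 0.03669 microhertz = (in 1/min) 7644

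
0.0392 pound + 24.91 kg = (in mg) 2.493e+07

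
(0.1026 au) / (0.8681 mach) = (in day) 601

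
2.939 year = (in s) 9.268e+07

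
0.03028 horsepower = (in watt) 22.58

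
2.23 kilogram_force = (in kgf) 2.23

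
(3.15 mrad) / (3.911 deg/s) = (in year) 1.463e-09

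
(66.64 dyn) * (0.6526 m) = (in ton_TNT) 1.039e-13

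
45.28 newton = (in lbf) 10.18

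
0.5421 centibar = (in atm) 0.00535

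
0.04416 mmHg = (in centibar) 0.005888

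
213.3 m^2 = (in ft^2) 2296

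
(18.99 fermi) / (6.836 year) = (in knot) 1.712e-22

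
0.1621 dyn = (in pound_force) 3.644e-07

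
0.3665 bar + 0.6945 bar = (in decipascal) 1.061e+06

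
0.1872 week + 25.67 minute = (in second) 1.148e+05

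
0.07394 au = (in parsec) 3.585e-07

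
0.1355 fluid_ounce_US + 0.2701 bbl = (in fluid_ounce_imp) 1512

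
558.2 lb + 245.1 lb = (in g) 3.644e+05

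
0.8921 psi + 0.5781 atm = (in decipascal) 6.473e+05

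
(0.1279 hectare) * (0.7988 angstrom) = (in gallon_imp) 2.247e-05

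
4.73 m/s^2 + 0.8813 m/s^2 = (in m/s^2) 5.611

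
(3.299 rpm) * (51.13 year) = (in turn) 8.866e+07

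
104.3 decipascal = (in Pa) 10.43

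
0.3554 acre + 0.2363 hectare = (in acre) 0.9393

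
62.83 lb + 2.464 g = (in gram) 2.85e+04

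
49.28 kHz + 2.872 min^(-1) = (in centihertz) 4.928e+06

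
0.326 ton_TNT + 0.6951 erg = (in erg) 1.364e+16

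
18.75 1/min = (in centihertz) 31.25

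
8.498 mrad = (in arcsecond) 1753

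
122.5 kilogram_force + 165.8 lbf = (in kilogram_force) 197.7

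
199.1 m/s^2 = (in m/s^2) 199.1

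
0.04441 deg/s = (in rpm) 0.007402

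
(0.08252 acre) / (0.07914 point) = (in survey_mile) 7432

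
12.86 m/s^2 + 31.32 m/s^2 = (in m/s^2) 44.18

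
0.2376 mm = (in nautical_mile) 1.283e-07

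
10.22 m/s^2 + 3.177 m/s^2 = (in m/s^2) 13.4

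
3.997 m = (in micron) 3.997e+06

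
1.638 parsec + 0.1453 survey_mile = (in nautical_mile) 2.729e+13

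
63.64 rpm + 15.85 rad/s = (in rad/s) 22.51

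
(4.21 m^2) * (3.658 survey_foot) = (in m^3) 4.694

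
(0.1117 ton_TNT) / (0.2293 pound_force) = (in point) 1.299e+12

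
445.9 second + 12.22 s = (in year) 1.453e-05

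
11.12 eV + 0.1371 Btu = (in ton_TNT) 3.457e-08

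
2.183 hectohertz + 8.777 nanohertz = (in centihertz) 2.183e+04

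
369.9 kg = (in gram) 3.699e+05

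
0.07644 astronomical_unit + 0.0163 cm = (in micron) 1.144e+16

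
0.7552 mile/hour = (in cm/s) 33.76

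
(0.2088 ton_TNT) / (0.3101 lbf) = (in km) 6.333e+05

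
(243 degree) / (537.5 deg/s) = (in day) 5.233e-06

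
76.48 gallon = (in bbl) 1.821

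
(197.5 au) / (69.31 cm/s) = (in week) 7.048e+07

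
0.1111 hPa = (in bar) 0.0001111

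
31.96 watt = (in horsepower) 0.04286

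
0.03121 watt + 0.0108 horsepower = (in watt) 8.085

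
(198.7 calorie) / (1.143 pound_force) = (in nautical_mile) 0.08829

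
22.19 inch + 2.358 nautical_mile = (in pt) 1.238e+07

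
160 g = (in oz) 5.644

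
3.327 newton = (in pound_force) 0.7479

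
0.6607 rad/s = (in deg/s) 37.86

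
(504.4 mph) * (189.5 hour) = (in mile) 9.558e+04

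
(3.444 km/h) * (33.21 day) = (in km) 2745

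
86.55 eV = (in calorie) 3.314e-18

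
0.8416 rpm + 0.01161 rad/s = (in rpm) 0.9525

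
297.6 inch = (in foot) 24.8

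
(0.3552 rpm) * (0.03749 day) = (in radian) 120.5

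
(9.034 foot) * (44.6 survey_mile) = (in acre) 48.84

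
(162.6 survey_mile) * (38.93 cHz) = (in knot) 1.98e+05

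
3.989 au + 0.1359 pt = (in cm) 5.967e+13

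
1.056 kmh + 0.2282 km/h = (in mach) 0.001048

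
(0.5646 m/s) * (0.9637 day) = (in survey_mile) 29.21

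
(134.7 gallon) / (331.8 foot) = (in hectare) 5.042e-07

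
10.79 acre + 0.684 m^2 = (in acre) 10.79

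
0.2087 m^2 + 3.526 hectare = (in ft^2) 3.795e+05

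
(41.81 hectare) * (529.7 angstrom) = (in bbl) 0.1393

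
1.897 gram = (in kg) 0.001897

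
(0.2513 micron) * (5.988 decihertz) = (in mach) 4.419e-10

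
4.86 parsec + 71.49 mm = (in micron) 1.5e+23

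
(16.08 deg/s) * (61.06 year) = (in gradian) 3.44e+10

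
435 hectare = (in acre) 1075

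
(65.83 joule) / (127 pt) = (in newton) 1469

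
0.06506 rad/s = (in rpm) 0.6213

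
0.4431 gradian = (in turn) 0.001108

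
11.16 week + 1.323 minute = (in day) 78.12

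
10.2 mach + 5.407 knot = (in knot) 6757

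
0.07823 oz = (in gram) 2.218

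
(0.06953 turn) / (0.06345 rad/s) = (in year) 2.183e-07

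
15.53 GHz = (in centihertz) 1.553e+12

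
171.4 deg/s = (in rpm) 28.57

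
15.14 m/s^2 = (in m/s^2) 15.14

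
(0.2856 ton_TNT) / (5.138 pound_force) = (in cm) 5.228e+09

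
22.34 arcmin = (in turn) 0.001034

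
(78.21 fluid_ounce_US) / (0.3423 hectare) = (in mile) 4.199e-10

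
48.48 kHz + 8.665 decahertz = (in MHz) 0.04857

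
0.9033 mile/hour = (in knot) 0.7849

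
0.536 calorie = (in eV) 1.4e+19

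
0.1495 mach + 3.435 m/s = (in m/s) 54.34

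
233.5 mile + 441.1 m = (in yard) 4.114e+05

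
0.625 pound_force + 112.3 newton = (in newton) 115.1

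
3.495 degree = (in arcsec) 1.258e+04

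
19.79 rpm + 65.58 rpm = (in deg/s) 512.2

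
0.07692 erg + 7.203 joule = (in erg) 7.203e+07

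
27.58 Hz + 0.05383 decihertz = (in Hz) 27.59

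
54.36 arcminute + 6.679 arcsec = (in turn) 0.002522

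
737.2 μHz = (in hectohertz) 7.372e-06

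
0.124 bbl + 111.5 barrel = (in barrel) 111.6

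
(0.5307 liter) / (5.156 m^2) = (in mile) 6.396e-08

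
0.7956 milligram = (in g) 0.0007956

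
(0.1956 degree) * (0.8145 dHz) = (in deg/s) 0.01593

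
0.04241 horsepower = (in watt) 31.63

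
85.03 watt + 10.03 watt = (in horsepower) 0.1275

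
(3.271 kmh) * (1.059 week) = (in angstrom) 5.82e+15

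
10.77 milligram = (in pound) 2.374e-05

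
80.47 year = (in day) 2.937e+04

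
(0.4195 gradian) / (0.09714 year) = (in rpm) 2.054e-08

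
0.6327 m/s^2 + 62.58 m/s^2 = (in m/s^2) 63.21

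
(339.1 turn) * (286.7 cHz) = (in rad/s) 6109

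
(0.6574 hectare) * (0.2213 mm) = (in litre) 1455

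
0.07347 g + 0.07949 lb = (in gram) 36.13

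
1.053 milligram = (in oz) 3.714e-05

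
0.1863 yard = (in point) 482.9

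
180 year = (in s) 5.676e+09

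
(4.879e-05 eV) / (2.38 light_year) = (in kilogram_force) 3.54e-41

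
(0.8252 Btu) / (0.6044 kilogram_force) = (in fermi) 1.469e+17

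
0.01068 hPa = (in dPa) 10.68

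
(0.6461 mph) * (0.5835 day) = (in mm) 1.456e+07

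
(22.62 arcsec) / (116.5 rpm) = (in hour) 2.497e-09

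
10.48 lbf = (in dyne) 4.662e+06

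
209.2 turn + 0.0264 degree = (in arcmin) 4.519e+06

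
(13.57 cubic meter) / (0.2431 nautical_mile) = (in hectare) 3.014e-06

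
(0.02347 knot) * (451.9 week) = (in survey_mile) 2050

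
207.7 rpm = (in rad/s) 21.75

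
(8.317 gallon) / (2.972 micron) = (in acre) 2.618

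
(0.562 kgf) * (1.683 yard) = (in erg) 8.482e+07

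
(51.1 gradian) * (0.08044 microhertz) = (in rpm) 6.166e-07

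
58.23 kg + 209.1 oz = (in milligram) 6.416e+07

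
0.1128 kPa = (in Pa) 112.8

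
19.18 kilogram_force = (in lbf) 42.28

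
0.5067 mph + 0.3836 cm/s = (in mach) 0.0006765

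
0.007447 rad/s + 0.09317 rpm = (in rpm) 0.1643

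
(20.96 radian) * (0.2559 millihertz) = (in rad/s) 0.005364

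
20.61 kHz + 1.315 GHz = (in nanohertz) 1.315e+18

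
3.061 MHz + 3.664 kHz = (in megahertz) 3.065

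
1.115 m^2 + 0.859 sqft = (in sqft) 12.86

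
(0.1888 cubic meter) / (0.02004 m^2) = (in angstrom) 9.421e+10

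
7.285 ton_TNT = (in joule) 3.048e+10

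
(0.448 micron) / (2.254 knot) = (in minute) 6.439e-09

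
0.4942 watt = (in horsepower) 0.0006627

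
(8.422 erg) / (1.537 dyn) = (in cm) 5.48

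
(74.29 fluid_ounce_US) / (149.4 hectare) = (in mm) 1.471e-06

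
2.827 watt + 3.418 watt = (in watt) 6.245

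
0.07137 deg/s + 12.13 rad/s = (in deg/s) 695.1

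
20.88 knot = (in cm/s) 1074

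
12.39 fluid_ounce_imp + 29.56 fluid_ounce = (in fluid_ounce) 41.46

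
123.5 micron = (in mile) 7.674e-08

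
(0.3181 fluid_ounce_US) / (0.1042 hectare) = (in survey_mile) 5.61e-12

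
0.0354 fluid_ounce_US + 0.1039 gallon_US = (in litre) 0.3944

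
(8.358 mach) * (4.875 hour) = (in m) 4.995e+07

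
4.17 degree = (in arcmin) 250.2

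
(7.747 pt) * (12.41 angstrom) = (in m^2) 3.392e-12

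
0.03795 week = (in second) 2.295e+04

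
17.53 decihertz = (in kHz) 0.001753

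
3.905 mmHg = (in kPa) 0.5206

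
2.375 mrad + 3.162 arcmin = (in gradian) 0.2098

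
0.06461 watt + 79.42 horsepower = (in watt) 5.922e+04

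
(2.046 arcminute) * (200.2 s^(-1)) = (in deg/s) 6.827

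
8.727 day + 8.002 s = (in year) 0.02391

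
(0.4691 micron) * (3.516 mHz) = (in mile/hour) 3.69e-09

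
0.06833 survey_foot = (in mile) 1.294e-05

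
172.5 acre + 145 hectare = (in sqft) 2.312e+07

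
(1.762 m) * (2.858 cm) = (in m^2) 0.05036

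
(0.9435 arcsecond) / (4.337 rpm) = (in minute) 1.679e-07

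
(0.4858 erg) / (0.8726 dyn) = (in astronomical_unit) 3.721e-14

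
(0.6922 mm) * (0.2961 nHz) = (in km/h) 7.379e-13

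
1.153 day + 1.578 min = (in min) 1662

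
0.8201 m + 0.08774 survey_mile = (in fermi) 1.42e+17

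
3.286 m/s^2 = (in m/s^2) 3.286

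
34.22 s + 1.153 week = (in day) 8.071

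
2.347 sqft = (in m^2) 0.218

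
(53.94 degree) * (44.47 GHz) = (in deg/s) 2.399e+12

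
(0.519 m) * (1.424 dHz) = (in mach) 0.0002171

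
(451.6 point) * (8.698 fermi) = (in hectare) 1.386e-19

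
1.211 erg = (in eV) 7.558e+11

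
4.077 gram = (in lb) 0.008988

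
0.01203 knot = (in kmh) 0.02228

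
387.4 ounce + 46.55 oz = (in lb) 27.12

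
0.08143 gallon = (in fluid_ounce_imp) 10.85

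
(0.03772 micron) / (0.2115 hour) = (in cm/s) 4.954e-09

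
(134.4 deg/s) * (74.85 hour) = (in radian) 6.321e+05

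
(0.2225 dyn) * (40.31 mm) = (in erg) 0.8969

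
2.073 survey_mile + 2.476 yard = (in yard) 3651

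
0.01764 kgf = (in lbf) 0.03889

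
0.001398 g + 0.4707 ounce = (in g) 13.35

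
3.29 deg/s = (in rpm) 0.5483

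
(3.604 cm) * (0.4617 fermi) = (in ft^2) 1.791e-16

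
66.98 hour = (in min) 4019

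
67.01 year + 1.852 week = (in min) 3.524e+07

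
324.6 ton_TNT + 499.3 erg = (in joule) 1.358e+12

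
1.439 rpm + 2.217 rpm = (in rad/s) 0.3829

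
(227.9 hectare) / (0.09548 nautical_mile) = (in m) 1.289e+04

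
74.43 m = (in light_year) 7.867e-15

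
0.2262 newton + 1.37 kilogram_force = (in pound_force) 3.071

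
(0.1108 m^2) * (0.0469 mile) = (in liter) 8363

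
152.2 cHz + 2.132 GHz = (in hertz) 2.132e+09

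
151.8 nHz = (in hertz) 1.518e-07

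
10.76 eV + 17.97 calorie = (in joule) 75.19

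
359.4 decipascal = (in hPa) 0.3594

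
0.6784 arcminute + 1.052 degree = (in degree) 1.063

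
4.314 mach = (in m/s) 1469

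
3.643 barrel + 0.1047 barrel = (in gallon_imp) 131.1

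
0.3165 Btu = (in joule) 333.9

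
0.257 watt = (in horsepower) 0.0003446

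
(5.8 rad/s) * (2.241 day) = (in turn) 1.787e+05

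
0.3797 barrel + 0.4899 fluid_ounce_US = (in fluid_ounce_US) 2042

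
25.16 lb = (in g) 1.141e+04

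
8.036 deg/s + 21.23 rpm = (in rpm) 22.57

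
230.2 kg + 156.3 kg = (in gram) 3.865e+05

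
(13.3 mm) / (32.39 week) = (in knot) 1.32e-09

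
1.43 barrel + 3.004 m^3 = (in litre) 3231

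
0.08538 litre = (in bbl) 0.000537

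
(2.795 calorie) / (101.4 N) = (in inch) 4.54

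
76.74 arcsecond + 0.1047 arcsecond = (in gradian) 0.02372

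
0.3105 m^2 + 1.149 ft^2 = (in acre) 0.0001031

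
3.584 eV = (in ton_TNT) 1.372e-28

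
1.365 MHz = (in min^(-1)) 8.19e+07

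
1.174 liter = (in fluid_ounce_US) 39.7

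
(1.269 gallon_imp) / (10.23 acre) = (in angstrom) 1393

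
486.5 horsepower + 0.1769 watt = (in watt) 3.628e+05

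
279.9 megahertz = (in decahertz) 2.799e+07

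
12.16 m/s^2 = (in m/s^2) 12.16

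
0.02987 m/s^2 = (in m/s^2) 0.02987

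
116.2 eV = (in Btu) 1.765e-20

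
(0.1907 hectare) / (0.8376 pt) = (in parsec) 2.092e-10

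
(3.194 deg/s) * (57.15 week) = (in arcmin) 6.624e+09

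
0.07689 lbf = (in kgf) 0.03488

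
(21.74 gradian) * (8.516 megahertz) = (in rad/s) 2.908e+06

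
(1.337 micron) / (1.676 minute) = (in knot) 2.584e-08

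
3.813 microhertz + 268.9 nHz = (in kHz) 4.082e-09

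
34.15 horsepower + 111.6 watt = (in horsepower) 34.3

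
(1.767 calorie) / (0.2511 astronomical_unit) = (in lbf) 4.425e-11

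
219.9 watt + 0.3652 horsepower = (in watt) 492.2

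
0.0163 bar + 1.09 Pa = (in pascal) 1631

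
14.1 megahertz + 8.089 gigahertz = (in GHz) 8.103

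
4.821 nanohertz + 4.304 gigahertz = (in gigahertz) 4.304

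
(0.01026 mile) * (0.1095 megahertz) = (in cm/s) 1.808e+08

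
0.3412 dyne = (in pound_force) 7.67e-07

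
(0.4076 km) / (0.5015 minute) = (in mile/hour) 30.3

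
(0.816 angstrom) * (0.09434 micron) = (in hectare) 7.698e-22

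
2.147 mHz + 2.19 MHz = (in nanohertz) 2.19e+15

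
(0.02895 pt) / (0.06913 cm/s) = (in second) 0.01477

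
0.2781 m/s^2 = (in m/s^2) 0.2781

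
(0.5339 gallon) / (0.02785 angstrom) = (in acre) 1.793e+05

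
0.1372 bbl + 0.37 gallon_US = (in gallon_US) 6.132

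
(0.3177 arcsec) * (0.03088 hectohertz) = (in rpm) 4.542e-05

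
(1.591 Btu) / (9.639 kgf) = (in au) 1.187e-10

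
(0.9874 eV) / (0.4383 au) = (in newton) 2.413e-30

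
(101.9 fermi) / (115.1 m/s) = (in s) 8.853e-16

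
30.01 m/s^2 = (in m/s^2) 30.01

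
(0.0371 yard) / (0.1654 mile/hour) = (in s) 0.4588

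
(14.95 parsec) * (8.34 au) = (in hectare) 5.756e+25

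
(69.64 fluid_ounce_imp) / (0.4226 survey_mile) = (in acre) 7.189e-10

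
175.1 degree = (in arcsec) 6.304e+05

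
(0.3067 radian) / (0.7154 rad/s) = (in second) 0.4287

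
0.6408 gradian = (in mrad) 10.07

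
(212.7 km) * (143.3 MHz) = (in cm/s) 3.048e+15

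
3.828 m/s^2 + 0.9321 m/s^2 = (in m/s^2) 4.76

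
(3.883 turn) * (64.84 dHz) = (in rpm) 1511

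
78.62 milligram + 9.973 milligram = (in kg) 8.859e-05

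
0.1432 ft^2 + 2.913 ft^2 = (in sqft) 3.056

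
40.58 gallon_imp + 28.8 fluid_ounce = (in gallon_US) 48.96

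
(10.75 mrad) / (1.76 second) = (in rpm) 0.05833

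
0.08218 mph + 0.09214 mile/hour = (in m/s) 0.07793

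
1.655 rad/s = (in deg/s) 94.82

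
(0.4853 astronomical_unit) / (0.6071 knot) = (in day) 2.69e+06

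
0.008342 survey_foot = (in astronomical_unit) 1.7e-14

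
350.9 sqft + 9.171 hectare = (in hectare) 9.174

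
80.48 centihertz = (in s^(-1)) 0.8048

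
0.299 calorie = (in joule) 1.251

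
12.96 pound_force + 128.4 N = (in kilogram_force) 18.97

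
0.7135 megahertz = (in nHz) 7.135e+14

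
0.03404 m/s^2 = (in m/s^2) 0.03404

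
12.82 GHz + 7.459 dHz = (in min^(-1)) 7.692e+11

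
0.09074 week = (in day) 0.6352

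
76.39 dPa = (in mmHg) 0.0573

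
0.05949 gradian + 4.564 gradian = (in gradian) 4.623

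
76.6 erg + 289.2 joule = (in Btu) 0.2741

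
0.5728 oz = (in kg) 0.01624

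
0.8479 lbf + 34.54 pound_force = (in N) 157.4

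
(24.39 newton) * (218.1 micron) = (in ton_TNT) 1.271e-12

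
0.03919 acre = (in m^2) 158.6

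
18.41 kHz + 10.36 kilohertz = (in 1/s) 2.877e+04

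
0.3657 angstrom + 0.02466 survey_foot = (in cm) 0.7516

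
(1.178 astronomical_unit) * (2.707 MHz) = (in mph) 1.067e+18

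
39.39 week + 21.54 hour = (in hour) 6639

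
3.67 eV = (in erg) 5.88e-12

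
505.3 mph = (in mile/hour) 505.3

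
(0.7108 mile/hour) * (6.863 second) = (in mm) 2181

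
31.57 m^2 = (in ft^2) 339.8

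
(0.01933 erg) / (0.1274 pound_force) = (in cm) 3.411e-07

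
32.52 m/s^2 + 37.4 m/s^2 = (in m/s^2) 69.92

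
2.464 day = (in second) 2.129e+05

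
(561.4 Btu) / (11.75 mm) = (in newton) 5.041e+07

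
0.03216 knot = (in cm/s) 1.654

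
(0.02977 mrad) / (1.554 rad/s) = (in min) 3.193e-07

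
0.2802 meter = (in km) 0.0002802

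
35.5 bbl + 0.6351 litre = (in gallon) 1491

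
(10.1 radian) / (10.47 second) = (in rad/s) 0.9647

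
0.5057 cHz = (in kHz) 5.057e-06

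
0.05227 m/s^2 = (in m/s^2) 0.05227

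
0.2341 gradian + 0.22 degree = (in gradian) 0.4785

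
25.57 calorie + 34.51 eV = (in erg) 1.07e+09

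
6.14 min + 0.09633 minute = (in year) 1.187e-05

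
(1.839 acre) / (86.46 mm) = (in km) 86.08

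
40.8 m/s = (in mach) 0.1198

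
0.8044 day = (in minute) 1158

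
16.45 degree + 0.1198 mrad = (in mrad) 287.2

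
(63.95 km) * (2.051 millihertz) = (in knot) 255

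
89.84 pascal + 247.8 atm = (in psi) 3642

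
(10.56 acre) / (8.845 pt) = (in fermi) 1.37e+22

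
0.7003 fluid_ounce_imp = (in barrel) 0.0001252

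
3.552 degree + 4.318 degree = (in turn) 0.02186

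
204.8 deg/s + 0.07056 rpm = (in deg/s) 205.2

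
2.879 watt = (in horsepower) 0.003861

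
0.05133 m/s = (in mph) 0.1148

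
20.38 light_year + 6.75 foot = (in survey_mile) 1.198e+14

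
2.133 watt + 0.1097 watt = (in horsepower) 0.003008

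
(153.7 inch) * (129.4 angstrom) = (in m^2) 5.052e-08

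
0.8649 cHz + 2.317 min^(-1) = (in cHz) 4.727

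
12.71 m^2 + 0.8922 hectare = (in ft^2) 9.617e+04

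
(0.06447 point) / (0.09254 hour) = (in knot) 1.327e-07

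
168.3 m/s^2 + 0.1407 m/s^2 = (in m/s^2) 168.4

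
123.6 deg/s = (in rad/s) 2.157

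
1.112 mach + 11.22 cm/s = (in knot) 736.2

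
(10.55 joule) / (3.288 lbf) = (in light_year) 7.624e-17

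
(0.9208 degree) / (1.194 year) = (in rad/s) 4.268e-10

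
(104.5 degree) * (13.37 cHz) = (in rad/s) 0.2439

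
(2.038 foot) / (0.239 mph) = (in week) 9.613e-06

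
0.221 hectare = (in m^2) 2210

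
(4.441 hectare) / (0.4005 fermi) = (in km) 1.109e+17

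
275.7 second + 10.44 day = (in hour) 250.6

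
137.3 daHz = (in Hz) 1373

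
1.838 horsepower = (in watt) 1371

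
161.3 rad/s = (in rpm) 1540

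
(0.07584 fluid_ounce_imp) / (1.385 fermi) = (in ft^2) 1.675e+10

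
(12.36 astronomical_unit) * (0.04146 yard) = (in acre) 1.732e+07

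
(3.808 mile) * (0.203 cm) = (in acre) 0.003074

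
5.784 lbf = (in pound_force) 5.784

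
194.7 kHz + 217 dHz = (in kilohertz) 194.7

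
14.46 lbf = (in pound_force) 14.46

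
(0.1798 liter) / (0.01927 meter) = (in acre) 2.306e-06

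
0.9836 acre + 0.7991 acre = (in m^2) 7214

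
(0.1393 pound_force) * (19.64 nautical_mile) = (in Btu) 21.36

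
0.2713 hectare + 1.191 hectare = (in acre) 3.613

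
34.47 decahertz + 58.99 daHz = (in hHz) 9.346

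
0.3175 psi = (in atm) 0.0216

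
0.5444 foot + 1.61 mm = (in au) 1.12e-12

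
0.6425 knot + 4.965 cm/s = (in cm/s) 38.02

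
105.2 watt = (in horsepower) 0.1411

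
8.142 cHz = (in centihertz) 8.142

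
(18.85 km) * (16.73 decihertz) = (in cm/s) 3.154e+06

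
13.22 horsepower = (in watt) 9858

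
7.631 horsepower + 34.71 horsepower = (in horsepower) 42.34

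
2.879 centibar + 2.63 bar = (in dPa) 2.659e+06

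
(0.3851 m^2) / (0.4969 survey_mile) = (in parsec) 1.561e-20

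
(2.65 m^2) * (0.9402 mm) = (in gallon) 0.6582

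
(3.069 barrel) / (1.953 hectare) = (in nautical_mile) 1.349e-08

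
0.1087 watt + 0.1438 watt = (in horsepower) 0.0003386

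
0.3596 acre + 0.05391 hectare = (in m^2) 1994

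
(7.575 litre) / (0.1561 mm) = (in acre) 0.01199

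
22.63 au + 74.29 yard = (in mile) 2.104e+09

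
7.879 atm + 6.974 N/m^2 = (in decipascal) 7.983e+06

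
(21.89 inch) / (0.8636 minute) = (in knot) 0.02086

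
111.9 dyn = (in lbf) 0.0002516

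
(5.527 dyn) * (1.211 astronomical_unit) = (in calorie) 2.393e+06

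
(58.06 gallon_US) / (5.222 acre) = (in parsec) 3.37e-22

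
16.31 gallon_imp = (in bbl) 0.4664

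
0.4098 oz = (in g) 11.62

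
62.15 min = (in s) 3729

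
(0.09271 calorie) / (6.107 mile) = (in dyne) 3.947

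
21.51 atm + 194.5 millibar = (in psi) 318.9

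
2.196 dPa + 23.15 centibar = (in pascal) 2.315e+04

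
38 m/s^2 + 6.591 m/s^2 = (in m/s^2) 44.59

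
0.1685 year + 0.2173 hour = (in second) 5.315e+06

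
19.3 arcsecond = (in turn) 1.489e-05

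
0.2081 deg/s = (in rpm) 0.03468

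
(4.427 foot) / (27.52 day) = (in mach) 1.667e-09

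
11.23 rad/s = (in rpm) 107.2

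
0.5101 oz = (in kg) 0.01446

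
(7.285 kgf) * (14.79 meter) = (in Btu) 1.001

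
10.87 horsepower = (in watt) 8106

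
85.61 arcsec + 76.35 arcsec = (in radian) 0.0007852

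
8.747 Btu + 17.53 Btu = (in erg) 2.772e+11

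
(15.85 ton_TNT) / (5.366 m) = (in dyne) 1.236e+15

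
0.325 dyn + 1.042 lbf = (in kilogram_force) 0.4726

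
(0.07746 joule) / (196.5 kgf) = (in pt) 0.1139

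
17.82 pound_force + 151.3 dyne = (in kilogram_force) 8.083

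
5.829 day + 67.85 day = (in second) 6.366e+06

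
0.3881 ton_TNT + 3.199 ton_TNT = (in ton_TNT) 3.587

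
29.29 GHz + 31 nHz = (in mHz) 2.929e+13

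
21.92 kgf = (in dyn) 2.15e+07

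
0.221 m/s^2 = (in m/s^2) 0.221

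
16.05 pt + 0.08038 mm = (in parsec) 1.861e-19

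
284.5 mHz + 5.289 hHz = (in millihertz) 5.292e+05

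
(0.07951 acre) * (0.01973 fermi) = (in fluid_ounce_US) 2.147e-10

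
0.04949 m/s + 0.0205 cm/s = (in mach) 0.0001459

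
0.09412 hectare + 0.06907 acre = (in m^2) 1221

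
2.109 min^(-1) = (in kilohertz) 3.515e-05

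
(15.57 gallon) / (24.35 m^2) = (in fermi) 2.42e+12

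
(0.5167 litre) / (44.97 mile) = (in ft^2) 7.685e-08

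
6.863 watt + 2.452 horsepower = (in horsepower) 2.461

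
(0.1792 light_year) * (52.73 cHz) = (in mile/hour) 2e+15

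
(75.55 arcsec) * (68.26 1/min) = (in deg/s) 0.02388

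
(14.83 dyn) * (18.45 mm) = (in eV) 1.708e+13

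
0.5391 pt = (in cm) 0.01902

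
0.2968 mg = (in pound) 6.543e-07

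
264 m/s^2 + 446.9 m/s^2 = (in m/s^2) 710.9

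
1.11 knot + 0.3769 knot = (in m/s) 0.7649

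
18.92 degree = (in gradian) 21.02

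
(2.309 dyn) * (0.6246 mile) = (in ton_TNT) 5.547e-12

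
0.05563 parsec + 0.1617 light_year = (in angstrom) 3.246e+25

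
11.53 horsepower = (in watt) 8598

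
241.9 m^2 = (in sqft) 2604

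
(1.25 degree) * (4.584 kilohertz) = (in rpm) 955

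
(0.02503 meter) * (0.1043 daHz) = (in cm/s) 2.611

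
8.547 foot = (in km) 0.002605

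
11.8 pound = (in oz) 188.8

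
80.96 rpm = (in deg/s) 485.8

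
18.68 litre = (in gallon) 4.935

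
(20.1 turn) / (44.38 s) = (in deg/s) 163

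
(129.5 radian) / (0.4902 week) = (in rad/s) 0.0004368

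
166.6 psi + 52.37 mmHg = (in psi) 167.6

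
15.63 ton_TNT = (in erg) 6.54e+17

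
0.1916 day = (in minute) 275.9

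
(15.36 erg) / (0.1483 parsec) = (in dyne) 3.357e-17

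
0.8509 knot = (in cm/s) 43.77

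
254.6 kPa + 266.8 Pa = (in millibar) 2549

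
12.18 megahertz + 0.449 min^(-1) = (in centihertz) 1.218e+09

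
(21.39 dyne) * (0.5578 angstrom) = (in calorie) 2.852e-15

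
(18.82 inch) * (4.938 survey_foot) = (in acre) 0.0001778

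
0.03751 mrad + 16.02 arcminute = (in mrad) 4.698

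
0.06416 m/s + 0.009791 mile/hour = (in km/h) 0.2467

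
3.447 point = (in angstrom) 1.216e+07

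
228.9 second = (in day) 0.002649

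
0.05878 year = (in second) 1.854e+06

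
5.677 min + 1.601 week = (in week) 1.602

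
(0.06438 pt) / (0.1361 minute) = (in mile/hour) 6.222e-06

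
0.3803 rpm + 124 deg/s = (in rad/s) 2.204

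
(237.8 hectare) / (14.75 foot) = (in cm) 5.289e+07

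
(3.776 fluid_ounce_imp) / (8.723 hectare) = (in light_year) 1.3e-25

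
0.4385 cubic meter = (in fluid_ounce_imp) 1.543e+04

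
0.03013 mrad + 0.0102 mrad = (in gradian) 0.002567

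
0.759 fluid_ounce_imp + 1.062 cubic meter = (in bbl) 6.68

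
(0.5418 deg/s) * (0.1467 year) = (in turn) 6963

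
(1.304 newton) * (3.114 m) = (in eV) 2.534e+19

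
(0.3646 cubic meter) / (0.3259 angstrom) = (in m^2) 1.119e+10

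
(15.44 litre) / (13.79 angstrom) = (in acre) 2767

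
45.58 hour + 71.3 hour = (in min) 7013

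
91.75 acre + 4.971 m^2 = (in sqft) 3.997e+06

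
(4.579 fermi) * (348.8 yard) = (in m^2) 1.46e-12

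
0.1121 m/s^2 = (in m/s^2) 0.1121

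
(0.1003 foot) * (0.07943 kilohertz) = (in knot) 4.72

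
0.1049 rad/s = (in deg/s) 6.01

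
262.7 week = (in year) 5.038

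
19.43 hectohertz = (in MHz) 0.001943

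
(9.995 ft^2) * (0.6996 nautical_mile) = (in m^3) 1203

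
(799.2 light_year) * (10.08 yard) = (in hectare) 6.969e+15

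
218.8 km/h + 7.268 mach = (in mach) 7.446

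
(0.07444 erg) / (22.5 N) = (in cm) 3.308e-08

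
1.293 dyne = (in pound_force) 2.907e-06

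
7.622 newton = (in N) 7.622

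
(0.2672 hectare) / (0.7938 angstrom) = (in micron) 3.366e+19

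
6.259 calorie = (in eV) 1.635e+20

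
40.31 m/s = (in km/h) 145.1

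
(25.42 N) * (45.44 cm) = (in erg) 1.155e+08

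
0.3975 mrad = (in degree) 0.02278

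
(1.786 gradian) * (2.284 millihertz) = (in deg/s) 0.003671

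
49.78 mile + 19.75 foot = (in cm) 8.012e+06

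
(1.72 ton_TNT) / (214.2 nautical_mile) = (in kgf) 1850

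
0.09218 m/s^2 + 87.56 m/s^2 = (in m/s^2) 87.65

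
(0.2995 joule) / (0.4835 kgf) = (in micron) 6.317e+04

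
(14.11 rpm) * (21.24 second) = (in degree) 1798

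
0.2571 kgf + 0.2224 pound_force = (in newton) 3.511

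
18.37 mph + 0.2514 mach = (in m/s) 93.81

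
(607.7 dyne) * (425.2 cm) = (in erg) 2.584e+05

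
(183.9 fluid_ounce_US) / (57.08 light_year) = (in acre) 2.489e-24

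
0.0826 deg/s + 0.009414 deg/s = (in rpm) 0.01534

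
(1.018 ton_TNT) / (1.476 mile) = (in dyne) 1.793e+11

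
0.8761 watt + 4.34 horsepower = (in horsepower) 4.341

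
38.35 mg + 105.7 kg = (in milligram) 1.057e+08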